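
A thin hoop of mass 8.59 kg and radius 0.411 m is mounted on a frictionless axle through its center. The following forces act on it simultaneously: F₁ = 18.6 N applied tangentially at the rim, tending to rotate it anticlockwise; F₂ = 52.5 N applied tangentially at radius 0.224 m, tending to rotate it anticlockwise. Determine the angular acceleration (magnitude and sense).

I = MR² = (8.59)(0.411)² = 1.451 kg·m².
Taking anticlockwise as positive: τ₁ = +(18.6)(0.411) = +7.645 N·m; τ₂ = +(52.5)(0.224) = +11.76 N·m.
Net torque τ = 19.40 N·m.
α = τ/I = 19.40/1.451 = 13.37 rad/s².

α ≈ 13.4 rad/s², anticlockwise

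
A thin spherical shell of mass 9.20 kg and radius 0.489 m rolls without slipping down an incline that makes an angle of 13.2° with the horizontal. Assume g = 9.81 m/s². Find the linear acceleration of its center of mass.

a ≈ 1.34 m/s²

Translation along the incline: Mg sinθ − f = Ma.
Rotation about the center: fR = Iα with I = (2/3)MR². No-slip gives a = αR, so f = (I/R²)a = (2/3)M a.
Substituting: Mg sinθ = (1 + 0.6667)Ma, so a = g sinθ/(1 + 0.6667) = (9.81) sin 13.2° / 1.667 = 1.344 m/s².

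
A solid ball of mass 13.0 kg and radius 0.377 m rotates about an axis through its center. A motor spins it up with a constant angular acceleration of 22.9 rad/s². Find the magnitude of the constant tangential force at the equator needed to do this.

I = (2/5)MR² = (2/5)(13.0)(0.377)² = 0.7391 kg·m².
The required torque is τ = Iα = (0.7391)(22.90) = 16.92 N·m.
A tangential force at the equator gives τ = FR, so F = τ/R = 16.92/0.377 = 44.89 N.

F ≈ 44.9 N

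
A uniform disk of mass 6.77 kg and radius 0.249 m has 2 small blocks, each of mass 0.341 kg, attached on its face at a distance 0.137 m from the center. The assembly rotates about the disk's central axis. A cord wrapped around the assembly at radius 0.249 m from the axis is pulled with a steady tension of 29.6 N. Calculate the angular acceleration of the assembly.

α ≈ 33.1 rad/s²

I_disk = ½MR² = ½(6.77)(0.249)² = 0.2099 kg·m².
I_blocks = 2·m·r² = 2(0.341)(0.137)² = 0.01280 kg·m².
Total I = 0.2227 kg·m².
τ = F r = (29.6)(0.249) = 7.370 N·m.
α = τ/I = 7.370/0.2227 = 33.10 rad/s².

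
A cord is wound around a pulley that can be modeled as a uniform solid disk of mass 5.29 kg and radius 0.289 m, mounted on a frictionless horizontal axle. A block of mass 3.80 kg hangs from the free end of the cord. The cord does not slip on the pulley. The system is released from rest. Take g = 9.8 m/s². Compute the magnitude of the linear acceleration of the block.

I = ½MR² = (1/2)(5.29)(0.289)² = 0.2209 kg·m².
Block: mg − T = ma. Pulley: TR = Iα. No-slip: a = αR, so T = (I/R²)a = 2.645·a.
Then mg = (m + 2.645)a, so a = (3.80)(9.8)/(3.80 + 2.645) = 5.778 m/s².

a ≈ 5.78 m/s²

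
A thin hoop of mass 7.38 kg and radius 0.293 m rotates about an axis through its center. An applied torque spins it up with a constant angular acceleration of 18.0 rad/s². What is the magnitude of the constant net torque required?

I = MR² = (7.38)(0.293)² = 0.6336 kg·m².
τ = Iα = (0.6336)(18.00) = 11.40 N·m.

τ ≈ 11.4 N·m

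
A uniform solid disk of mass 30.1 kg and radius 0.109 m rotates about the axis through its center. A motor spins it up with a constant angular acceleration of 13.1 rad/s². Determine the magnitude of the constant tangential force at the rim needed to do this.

I = ½MR² = (1/2)(30.1)(0.109)² = 0.1788 kg·m².
The required torque is τ = Iα = (0.1788)(13.10) = 2.342 N·m.
A tangential force at the rim gives τ = FR, so F = τ/R = 2.342/0.109 = 21.49 N.

F ≈ 21.5 N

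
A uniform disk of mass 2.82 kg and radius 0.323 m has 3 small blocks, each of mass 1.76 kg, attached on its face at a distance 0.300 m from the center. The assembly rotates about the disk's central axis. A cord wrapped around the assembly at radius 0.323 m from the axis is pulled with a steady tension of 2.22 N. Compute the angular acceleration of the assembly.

I_disk = ½MR² = ½(2.82)(0.323)² = 0.1471 kg·m².
I_blocks = 3·m·r² = 3(1.76)(0.300)² = 0.4752 kg·m².
Total I = 0.6223 kg·m².
τ = F r = (2.22)(0.323) = 0.7171 N·m.
α = τ/I = 0.7171/0.6223 = 1.152 rad/s².

α ≈ 1.15 rad/s²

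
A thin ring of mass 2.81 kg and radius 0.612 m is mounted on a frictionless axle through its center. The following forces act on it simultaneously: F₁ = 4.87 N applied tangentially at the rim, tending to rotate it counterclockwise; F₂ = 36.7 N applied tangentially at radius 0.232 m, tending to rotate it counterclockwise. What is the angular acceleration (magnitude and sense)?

α ≈ 10.9 rad/s², counterclockwise

I = MR² = (2.81)(0.612)² = 1.052 kg·m².
Taking counterclockwise as positive: τ₁ = +(4.87)(0.612) = +2.980 N·m; τ₂ = +(36.7)(0.232) = +8.514 N·m.
Net torque τ = 11.49 N·m.
α = τ/I = 11.49/1.052 = 10.92 rad/s².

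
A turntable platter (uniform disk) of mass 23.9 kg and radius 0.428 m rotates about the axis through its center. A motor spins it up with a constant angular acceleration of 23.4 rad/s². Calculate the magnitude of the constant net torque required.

I = ½MR² = (1/2)(23.9)(0.428)² = 2.189 kg·m².
τ = Iα = (2.189)(23.40) = 51.22 N·m.

τ ≈ 51.2 N·m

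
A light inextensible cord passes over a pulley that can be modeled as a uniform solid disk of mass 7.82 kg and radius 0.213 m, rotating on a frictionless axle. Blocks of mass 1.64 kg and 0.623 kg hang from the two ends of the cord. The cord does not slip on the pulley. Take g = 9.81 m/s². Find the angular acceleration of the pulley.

I = ½MR² = (1/2)(7.82)(0.213)² = 0.1774 kg·m².
Heavier block: m₁g − T₁ = m₁a. Lighter block: T₂ − m₂g = m₂a.
Pulley: (T₁ − T₂)R = Iα = I(a/R), so T₁ − T₂ = (I/R²)a = (1/2)M_p a = 3.910·a.
Adding the three: (m₁ − m₂)g = (m₁ + m₂ + 3.910)a, so a = (1.64 − 0.623)(9.81)/(1.64 + 0.623 + 3.910) = 1.616 m/s².
α = a/R = 1.616/0.213 = 7.588 rad/s².

α ≈ 7.59 rad/s²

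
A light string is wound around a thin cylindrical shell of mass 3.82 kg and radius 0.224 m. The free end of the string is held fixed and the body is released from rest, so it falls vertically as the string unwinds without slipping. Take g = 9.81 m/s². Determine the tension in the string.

T ≈ 18.7 N

Translation: Mg − T = Ma. Rotation about the center: TR = Iα with I = MR².
With a = αR: T = (I/R²)a = M a, so Mg = (1 + 1.000)Ma.
a = g/(1 + 1.000) = 9.81/2.000 = 4.905 m/s².
T = 1.000·M·a = (1.000)(3.82)(4.905) = 18.74 N.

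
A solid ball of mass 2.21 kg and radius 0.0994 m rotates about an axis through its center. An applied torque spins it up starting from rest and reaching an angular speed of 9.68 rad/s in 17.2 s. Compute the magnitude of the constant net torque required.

I = (2/5)MR² = (2/5)(2.21)(0.0994)² = 0.008734 kg·m².
α = Δω/Δt = (9.68 − 0)/17.2 = 0.5628 rad/s².
τ = Iα = (0.008734)(0.5628) = 0.004916 N·m.

τ ≈ 0.00492 N·m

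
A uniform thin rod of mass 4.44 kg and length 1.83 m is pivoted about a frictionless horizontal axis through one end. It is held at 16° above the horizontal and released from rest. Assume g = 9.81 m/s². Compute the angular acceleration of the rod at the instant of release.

α ≈ 7.73 rad/s²

About the pivot, I = (1/3)ML² = (1/3)(4.44)(1.83)² = 4.956 kg·m².
The weight acts at the center, a distance L/2 = 0.9150 m from the pivot; τ = Mg(L/2) cos 16° = 38.31 N·m.
α = τ/I = 38.31/4.956 = 7.729 rad/s².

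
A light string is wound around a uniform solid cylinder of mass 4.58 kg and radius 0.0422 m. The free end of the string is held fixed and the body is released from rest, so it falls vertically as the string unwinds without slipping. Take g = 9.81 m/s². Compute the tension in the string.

T ≈ 15.0 N

Translation: Mg − T = Ma. Rotation about the center: TR = Iα with I = ½MR².
With a = αR: T = (I/R²)a = (1/2)M a, so Mg = (1 + 0.5000)Ma.
a = g/(1 + 0.5000) = 9.81/1.500 = 6.540 m/s².
T = 0.5000·M·a = (0.5000)(4.58)(6.540) = 14.98 N.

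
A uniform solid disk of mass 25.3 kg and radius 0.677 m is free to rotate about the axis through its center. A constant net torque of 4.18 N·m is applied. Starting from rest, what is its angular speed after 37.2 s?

ω ≈ 26.8 rad/s

I = ½MR² = (1/2)(25.3)(0.677)² = 5.798 kg·m².
α = τ/I = 4.18/5.798 = 0.7210 rad/s².
ω = ω₀ + αt = 0 + (0.7210)(37.2) = 26.82 rad/s.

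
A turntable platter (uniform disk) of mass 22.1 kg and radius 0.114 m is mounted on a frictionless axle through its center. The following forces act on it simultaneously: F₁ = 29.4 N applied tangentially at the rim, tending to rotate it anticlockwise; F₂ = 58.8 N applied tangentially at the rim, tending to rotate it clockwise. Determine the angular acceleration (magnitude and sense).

α ≈ 23.3 rad/s², clockwise

I = ½MR² = (1/2)(22.1)(0.114)² = 0.1436 kg·m².
Taking anticlockwise as positive: τ₁ = +(29.4)(0.114) = +3.352 N·m; τ₂ = −(58.8)(0.114) = −6.703 N·m.
Net torque τ = -3.352 N·m.
α = τ/I = -3.352/0.1436 = -23.34 rad/s².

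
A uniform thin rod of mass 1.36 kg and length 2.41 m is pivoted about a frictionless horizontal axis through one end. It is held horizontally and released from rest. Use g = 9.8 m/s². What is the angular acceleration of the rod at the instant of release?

About the pivot, I = (1/3)ML² = (1/3)(1.36)(2.41)² = 2.633 kg·m².
The weight acts at the center, a distance L/2 = 1.205 m from the pivot; τ = Mg(L/2) = 16.06 N·m.
α = τ/I = 16.06/2.633 = 6.100 rad/s².

α ≈ 6.10 rad/s²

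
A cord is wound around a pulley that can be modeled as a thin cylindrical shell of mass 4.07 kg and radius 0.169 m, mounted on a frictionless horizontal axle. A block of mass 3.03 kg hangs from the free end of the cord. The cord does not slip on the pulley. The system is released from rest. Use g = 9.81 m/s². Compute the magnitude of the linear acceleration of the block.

I = MR² = (4.07)(0.169)² = 0.1162 kg·m².
Block: mg − T = ma. Pulley: TR = Iα. No-slip: a = αR, so T = (I/R²)a = 4.070·a.
Then mg = (m + 4.070)a, so a = (3.03)(9.81)/(3.03 + 4.070) = 4.187 m/s².

a ≈ 4.19 m/s²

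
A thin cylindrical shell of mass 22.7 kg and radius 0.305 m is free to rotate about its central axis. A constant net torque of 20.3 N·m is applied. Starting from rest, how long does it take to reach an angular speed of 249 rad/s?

t ≈ 25.9 s

I = MR² = (22.7)(0.305)² = 2.112 kg·m².
α = τ/I = 20.3/2.112 = 9.613 rad/s².
ω = αt ⇒ t = ω/α = 249/9.613 = 25.90 s.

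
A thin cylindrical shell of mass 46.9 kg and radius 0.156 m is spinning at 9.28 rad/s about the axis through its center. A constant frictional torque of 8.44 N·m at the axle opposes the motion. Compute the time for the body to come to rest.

I = MR² = (46.9)(0.156)² = 1.141 kg·m².
The net torque has magnitude 8.44 N·m, opposing ω.
|α| = τ/I = 8.440/1.141 = 7.395 rad/s² (deceleration).
0 = ω₀ − |α|t ⇒ t = ω₀/|α| = 9.28/7.395 = 1.255 s.

t ≈ 1.25 s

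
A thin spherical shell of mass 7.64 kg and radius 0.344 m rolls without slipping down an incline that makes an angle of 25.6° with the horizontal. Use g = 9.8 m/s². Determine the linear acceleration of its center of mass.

a ≈ 2.54 m/s²

Translation along the incline: Mg sinθ − f = Ma.
Rotation about the center: fR = Iα with I = (2/3)MR². No-slip gives a = αR, so f = (I/R²)a = (2/3)M a.
Substituting: Mg sinθ = (1 + 0.6667)Ma, so a = g sinθ/(1 + 0.6667) = (9.8) sin 25.6° / 1.667 = 2.541 m/s².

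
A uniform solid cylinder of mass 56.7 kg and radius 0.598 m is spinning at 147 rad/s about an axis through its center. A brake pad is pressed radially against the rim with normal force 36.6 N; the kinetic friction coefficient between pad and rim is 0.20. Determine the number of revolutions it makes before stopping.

≈ 3980 revolutions

I = ½MR² = (1/2)(56.7)(0.598)² = 10.14 kg·m².
Friction force f = μN = (0.20)(36.6) = 7.320 N at the rim; torque magnitude τ = fR = 4.377 N·m, opposing ω.
|α| = τ/I = 4.377/10.14 = 0.4318 rad/s² (deceleration).
ω² = ω₀² − 2|α|θ with ω = 0 ⇒ θ = ω₀²/(2|α|) = 25020 rad = 3983 rev.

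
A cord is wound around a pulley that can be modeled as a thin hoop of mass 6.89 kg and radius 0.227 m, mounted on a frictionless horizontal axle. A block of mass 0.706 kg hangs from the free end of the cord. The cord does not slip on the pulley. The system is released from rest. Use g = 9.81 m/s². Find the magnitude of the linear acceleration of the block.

I = MR² = (6.89)(0.227)² = 0.3550 kg·m².
Block: mg − T = ma. Pulley: TR = Iα. No-slip: a = αR, so T = (I/R²)a = 6.890·a.
Then mg = (m + 6.890)a, so a = (0.706)(9.81)/(0.706 + 6.890) = 0.9118 m/s².

a ≈ 0.912 m/s²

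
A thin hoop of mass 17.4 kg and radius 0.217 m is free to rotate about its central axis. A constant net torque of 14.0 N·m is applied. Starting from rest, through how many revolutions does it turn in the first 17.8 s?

I = MR² = (17.4)(0.217)² = 0.8193 kg·m².
α = τ/I = 14.0/0.8193 = 17.09 rad/s².
θ = ½αt² = ½(17.09)(17.8)² = 2707 rad.
Revolutions = θ/(2π) = 430.8.

≈ 431 revolutions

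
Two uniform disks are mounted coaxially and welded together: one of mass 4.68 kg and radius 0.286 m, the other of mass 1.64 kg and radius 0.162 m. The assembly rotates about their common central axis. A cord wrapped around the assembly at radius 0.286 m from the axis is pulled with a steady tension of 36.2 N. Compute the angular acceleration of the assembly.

I = ½M₁R₁² + ½M₂R₂² = ½(4.68)(0.286)² + ½(1.64)(0.162)² = 0.2129 kg·m².
τ = F r = (36.2)(0.286) = 10.35 N·m.
α = τ/I = 10.35/0.2129 = 48.62 rad/s².

α ≈ 48.6 rad/s²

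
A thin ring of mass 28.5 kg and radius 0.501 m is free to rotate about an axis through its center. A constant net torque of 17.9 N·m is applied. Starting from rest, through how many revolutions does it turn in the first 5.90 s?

≈ 6.93 revolutions

I = MR² = (28.5)(0.501)² = 7.154 kg·m².
α = τ/I = 17.9/7.154 = 2.502 rad/s².
θ = ½αt² = ½(2.502)(5.90)² = 43.55 rad.
Revolutions = θ/(2π) = 6.931.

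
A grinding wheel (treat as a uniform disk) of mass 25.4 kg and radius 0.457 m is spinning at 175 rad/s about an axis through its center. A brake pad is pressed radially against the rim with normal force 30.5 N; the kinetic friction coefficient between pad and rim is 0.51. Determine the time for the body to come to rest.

I = ½MR² = (1/2)(25.4)(0.457)² = 2.652 kg·m².
Friction force f = μN = (0.51)(30.5) = 15.55 N at the rim; torque magnitude τ = fR = 7.109 N·m, opposing ω.
|α| = τ/I = 7.109/2.652 = 2.680 rad/s² (deceleration).
0 = ω₀ − |α|t ⇒ t = ω₀/|α| = 175/2.680 = 65.30 s.

t ≈ 65.3 s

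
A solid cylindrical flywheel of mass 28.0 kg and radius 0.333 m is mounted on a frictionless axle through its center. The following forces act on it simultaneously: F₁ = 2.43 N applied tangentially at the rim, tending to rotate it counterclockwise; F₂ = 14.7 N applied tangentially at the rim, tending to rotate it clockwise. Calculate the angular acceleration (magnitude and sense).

I = ½MR² = (1/2)(28.0)(0.333)² = 1.552 kg·m².
Taking counterclockwise as positive: τ₁ = +(2.43)(0.333) = +0.8092 N·m; τ₂ = −(14.7)(0.333) = −4.895 N·m.
Net torque τ = -4.086 N·m.
α = τ/I = -4.086/1.552 = -2.632 rad/s².

α ≈ 2.63 rad/s², clockwise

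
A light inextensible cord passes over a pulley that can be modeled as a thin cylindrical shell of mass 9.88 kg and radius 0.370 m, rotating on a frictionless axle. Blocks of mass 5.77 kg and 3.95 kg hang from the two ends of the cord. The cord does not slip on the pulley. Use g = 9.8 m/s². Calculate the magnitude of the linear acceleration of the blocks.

I = MR² = (9.88)(0.370)² = 1.353 kg·m².
Heavier block: m₁g − T₁ = m₁a. Lighter block: T₂ − m₂g = m₂a.
Pulley: (T₁ − T₂)R = Iα = I(a/R), so T₁ − T₂ = (I/R²)a = 1·M_p a = 9.880·a.
Adding the three: (m₁ − m₂)g = (m₁ + m₂ + 9.880)a, so a = (5.77 − 3.95)(9.8)/(5.77 + 3.95 + 9.880) = 0.9100 m/s².

a ≈ 0.910 m/s²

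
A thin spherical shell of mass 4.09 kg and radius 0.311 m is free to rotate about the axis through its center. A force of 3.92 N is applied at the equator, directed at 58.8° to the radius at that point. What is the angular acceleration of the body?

α ≈ 3.95 rad/s²

I = (2/3)MR² = (2/3)(4.09)(0.311)² = 0.2637 kg·m².
Only the tangential component produces torque: τ = F R sinθ = (3.92)(0.311) sin 58.8° = 1.043 N·m.
Newton's second law for rotation, τ = Iα, gives α = τ/I = 1.043/0.2637 = 3.954 rad/s².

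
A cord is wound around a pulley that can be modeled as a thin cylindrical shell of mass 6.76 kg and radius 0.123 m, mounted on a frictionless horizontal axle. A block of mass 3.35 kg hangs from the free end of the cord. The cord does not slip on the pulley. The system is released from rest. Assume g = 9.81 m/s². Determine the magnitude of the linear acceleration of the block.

I = MR² = (6.76)(0.123)² = 0.1023 kg·m².
Block: mg − T = ma. Pulley: TR = Iα. No-slip: a = αR, so T = (I/R²)a = 6.760·a.
Then mg = (m + 6.760)a, so a = (3.35)(9.81)/(3.35 + 6.760) = 3.251 m/s².

a ≈ 3.25 m/s²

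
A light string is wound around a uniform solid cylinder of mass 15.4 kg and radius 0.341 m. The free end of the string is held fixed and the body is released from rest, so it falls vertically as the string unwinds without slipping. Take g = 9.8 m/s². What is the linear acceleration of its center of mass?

Translation: Mg − T = Ma. Rotation about the center: TR = Iα with I = ½MR².
With a = αR: T = (I/R²)a = (1/2)M a, so Mg = (1 + 0.5000)Ma.
a = g/(1 + 0.5000) = 9.8/1.500 = 6.533 m/s².

a ≈ 6.53 m/s²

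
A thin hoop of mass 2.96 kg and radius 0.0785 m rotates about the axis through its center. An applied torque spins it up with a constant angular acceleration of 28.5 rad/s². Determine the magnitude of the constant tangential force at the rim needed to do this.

I = MR² = (2.96)(0.0785)² = 0.01824 kg·m².
The required torque is τ = Iα = (0.01824)(28.50) = 0.5198 N·m.
A tangential force at the rim gives τ = FR, so F = τ/R = 0.5198/0.0785 = 6.622 N.

F ≈ 6.62 N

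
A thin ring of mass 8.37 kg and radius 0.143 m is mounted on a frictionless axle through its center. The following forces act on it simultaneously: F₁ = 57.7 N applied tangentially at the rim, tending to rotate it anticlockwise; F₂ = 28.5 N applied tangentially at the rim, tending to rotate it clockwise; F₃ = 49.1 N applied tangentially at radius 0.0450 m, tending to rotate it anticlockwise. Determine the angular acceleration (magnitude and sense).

I = MR² = (8.37)(0.143)² = 0.1712 kg·m².
Taking anticlockwise as positive: τ₁ = +(57.7)(0.143) = +8.251 N·m; τ₂ = −(28.5)(0.143) = −4.075 N·m; τ₃ = +(49.1)(0.0450) = +2.209 N·m.
Net torque τ = 6.385 N·m.
α = τ/I = 6.385/0.1712 = 37.31 rad/s².

α ≈ 37.3 rad/s², anticlockwise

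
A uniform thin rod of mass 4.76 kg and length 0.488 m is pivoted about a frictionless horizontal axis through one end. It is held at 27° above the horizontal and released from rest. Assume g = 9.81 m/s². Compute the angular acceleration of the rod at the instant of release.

About the pivot, I = (1/3)ML² = (1/3)(4.76)(0.488)² = 0.3779 kg·m².
The weight acts at the center, a distance L/2 = 0.2440 m from the pivot; τ = Mg(L/2) cos 27° = 10.15 N·m.
α = τ/I = 10.15/0.3779 = 26.87 rad/s².

α ≈ 26.9 rad/s²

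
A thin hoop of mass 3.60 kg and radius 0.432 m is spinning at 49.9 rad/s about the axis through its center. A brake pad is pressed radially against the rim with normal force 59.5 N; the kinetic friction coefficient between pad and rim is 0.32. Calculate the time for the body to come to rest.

t ≈ 4.08 s

I = MR² = (3.60)(0.432)² = 0.6718 kg·m².
Friction force f = μN = (0.32)(59.5) = 19.04 N at the rim; torque magnitude τ = fR = 8.225 N·m, opposing ω.
|α| = τ/I = 8.225/0.6718 = 12.24 rad/s² (deceleration).
0 = ω₀ − |α|t ⇒ t = ω₀/|α| = 49.9/12.24 = 4.076 s.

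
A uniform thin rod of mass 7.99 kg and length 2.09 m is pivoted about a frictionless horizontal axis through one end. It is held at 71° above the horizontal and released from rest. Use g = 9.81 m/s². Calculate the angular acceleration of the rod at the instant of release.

About the pivot, I = (1/3)ML² = (1/3)(7.99)(2.09)² = 11.63 kg·m².
The weight acts at the center, a distance L/2 = 1.045 m from the pivot; τ = Mg(L/2) cos 71° = 26.67 N·m.
α = τ/I = 26.67/11.63 = 2.292 rad/s².
(Equivalently α = (3g/(2L)) cos 71° = 2.292 rad/s².)

α ≈ 2.29 rad/s²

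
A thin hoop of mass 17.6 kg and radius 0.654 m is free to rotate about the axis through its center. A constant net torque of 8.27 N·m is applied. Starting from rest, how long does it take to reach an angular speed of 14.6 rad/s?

I = MR² = (17.6)(0.654)² = 7.528 kg·m².
α = τ/I = 8.27/7.528 = 1.099 rad/s².
ω = αt ⇒ t = ω/α = 14.6/1.099 = 13.29 s.

t ≈ 13.3 s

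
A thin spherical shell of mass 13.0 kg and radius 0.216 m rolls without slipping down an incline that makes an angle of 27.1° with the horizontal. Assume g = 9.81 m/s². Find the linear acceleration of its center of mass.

a ≈ 2.68 m/s²

Translation along the incline: Mg sinθ − f = Ma.
Rotation about the center: fR = Iα with I = (2/3)MR². No-slip gives a = αR, so f = (I/R²)a = (2/3)M a.
Substituting: Mg sinθ = (1 + 0.6667)Ma, so a = g sinθ/(1 + 0.6667) = (9.81) sin 27.1° / 1.667 = 2.681 m/s².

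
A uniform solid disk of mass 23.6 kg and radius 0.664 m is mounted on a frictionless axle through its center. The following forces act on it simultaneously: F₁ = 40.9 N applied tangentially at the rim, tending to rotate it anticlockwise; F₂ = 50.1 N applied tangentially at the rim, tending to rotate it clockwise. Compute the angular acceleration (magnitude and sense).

α ≈ 1.17 rad/s², clockwise

I = ½MR² = (1/2)(23.6)(0.664)² = 5.203 kg·m².
Taking anticlockwise as positive: τ₁ = +(40.9)(0.664) = +27.16 N·m; τ₂ = −(50.1)(0.664) = −33.27 N·m.
Net torque τ = -6.109 N·m.
α = τ/I = -6.109/5.203 = -1.174 rad/s².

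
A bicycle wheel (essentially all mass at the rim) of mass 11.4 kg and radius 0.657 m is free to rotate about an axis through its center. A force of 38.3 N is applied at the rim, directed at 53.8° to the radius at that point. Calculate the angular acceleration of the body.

α ≈ 4.13 rad/s²

I = MR² = (11.4)(0.657)² = 4.921 kg·m².
Only the tangential component produces torque: τ = F R sinθ = (38.3)(0.657) sin 53.8° = 20.31 N·m.
From τ = Iα: α = 20.31/4.921 = 4.126 rad/s².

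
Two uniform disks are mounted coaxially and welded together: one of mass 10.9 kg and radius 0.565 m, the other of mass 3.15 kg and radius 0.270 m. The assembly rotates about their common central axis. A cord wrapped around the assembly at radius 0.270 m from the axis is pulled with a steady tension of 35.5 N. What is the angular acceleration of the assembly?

I = ½M₁R₁² + ½M₂R₂² = ½(10.9)(0.565)² + ½(3.15)(0.270)² = 1.855 kg·m².
τ = F r = (35.5)(0.270) = 9.585 N·m.
α = τ/I = 9.585/1.855 = 5.168 rad/s².

α ≈ 5.17 rad/s²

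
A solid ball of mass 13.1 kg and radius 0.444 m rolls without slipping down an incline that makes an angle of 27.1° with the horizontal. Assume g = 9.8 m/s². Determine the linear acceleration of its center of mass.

a ≈ 3.19 m/s²

Translation along the incline: Mg sinθ − f = Ma.
Rotation about the center: fR = Iα with I = (2/5)MR². No-slip gives a = αR, so f = (I/R²)a = (2/5)M a.
Substituting: Mg sinθ = (1 + 0.4000)Ma, so a = g sinθ/(1 + 0.4000) = (9.8) sin 27.1° / 1.400 = 3.189 m/s².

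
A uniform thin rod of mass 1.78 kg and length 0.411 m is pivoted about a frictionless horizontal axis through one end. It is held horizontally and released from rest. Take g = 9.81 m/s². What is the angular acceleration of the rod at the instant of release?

About the pivot, I = (1/3)ML² = (1/3)(1.78)(0.411)² = 0.1002 kg·m².
The weight acts at the center, a distance L/2 = 0.2055 m from the pivot; τ = Mg(L/2) = 3.588 N·m.
α = τ/I = 3.588/0.1002 = 35.80 rad/s².
(Equivalently α = (3g/(2L)) = 35.80 rad/s².)

α ≈ 35.8 rad/s²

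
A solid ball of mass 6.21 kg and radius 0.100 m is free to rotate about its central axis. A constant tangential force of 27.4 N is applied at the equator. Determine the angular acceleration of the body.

α ≈ 110 rad/s²

I = (2/5)MR² = (2/5)(6.21)(0.100)² = 0.02484 kg·m².
τ = F R = (27.4)(0.100) = 2.740 N·m.
Newton's second law for rotation, τ = Iα, gives α = τ/I = 2.740/0.02484 = 110.3 rad/s².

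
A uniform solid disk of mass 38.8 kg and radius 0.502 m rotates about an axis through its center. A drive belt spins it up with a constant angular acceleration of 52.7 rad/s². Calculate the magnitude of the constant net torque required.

τ ≈ 258 N·m

I = ½MR² = (1/2)(38.8)(0.502)² = 4.889 kg·m².
τ = Iα = (4.889)(52.70) = 257.6 N·m.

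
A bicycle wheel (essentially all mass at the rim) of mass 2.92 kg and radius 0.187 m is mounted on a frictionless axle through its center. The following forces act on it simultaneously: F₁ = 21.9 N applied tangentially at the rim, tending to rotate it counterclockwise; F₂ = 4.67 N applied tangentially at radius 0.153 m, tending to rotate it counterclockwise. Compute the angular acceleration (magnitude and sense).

α ≈ 47.1 rad/s², counterclockwise

I = MR² = (2.92)(0.187)² = 0.1021 kg·m².
Taking counterclockwise as positive: τ₁ = +(21.9)(0.187) = +4.095 N·m; τ₂ = +(4.67)(0.153) = +0.7145 N·m.
Net torque τ = 4.810 N·m.
α = τ/I = 4.810/0.1021 = 47.10 rad/s².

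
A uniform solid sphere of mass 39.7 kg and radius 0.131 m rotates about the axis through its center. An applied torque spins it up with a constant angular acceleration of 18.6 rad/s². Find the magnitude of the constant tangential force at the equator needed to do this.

F ≈ 38.7 N

I = (2/5)MR² = (2/5)(39.7)(0.131)² = 0.2725 kg·m².
The required torque is τ = Iα = (0.2725)(18.60) = 5.069 N·m.
A tangential force at the equator gives τ = FR, so F = τ/R = 5.069/0.131 = 38.69 N.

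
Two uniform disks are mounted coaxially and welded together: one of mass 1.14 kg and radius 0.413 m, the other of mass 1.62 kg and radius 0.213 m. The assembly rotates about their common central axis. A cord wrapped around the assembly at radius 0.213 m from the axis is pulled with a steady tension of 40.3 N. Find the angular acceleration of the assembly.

I = ½M₁R₁² + ½M₂R₂² = ½(1.14)(0.413)² + ½(1.62)(0.213)² = 0.1340 kg·m².
τ = F r = (40.3)(0.213) = 8.584 N·m.
α = τ/I = 8.584/0.1340 = 64.07 rad/s².

α ≈ 64.1 rad/s²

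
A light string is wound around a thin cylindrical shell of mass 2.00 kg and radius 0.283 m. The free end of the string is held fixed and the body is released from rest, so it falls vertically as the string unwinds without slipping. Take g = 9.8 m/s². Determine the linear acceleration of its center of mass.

a ≈ 4.90 m/s²

Translation: Mg − T = Ma. Rotation about the center: TR = Iα with I = MR².
With a = αR: T = (I/R²)a = M a, so Mg = (1 + 1.000)Ma.
a = g/(1 + 1.000) = 9.8/2.000 = 4.900 m/s².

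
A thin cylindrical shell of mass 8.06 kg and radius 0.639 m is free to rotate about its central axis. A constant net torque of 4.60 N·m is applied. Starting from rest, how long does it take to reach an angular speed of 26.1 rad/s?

I = MR² = (8.06)(0.639)² = 3.291 kg·m².
α = τ/I = 4.60/3.291 = 1.398 rad/s².
ω = αt ⇒ t = ω/α = 26.1/1.398 = 18.67 s.

t ≈ 18.7 s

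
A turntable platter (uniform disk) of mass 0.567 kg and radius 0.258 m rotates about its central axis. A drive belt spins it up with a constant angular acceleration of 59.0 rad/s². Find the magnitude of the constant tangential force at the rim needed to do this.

F ≈ 4.32 N

I = ½MR² = (1/2)(0.567)(0.258)² = 0.01887 kg·m².
The required torque is τ = Iα = (0.01887)(59.00) = 1.113 N·m.
A tangential force at the rim gives τ = FR, so F = τ/R = 1.113/0.258 = 4.315 N.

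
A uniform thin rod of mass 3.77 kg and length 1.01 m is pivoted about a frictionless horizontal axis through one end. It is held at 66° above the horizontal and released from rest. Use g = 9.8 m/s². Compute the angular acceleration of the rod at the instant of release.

α ≈ 5.92 rad/s²

About the pivot, I = (1/3)ML² = (1/3)(3.77)(1.01)² = 1.282 kg·m².
The weight acts at the center, a distance L/2 = 0.5050 m from the pivot; τ = Mg(L/2) cos 66° = 7.589 N·m.
α = τ/I = 7.589/1.282 = 5.920 rad/s².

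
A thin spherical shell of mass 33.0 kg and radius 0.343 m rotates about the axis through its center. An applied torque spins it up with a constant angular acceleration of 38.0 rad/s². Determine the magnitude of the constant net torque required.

I = (2/3)MR² = (2/3)(33.0)(0.343)² = 2.588 kg·m².
τ = Iα = (2.588)(38.00) = 98.35 N·m.

τ ≈ 98.4 N·m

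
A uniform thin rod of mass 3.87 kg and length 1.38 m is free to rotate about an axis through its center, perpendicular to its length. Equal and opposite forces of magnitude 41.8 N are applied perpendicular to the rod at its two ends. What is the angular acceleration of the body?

α ≈ 93.9 rad/s²

I = (1/12)ML² = (1/12)(3.87)(1.38)² = 0.6142 kg·m².
The couple gives τ = F·(L/2) + F·(L/2) = F L = (41.8)(1.38) = 57.68 N·m.
From τ = Iα: α = 57.68/0.6142 = 93.92 rad/s².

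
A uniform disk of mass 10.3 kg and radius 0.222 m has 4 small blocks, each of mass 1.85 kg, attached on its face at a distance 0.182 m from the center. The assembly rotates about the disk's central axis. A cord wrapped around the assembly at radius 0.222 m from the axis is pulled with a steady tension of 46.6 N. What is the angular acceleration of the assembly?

α ≈ 20.7 rad/s²

I_disk = ½MR² = ½(10.3)(0.222)² = 0.2538 kg·m².
I_blocks = 4·m·r² = 4(1.85)(0.182)² = 0.2451 kg·m².
Total I = 0.4989 kg·m².
τ = F r = (46.6)(0.222) = 10.35 N·m.
α = τ/I = 10.35/0.4989 = 20.73 rad/s².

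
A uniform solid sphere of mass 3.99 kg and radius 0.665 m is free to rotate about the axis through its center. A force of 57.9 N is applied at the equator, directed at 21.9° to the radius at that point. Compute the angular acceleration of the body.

α ≈ 20.3 rad/s²

I = (2/5)MR² = (2/5)(3.99)(0.665)² = 0.7058 kg·m².
Only the tangential component produces torque: τ = F R sinθ = (57.9)(0.665) sin 21.9° = 14.36 N·m.
Newton's second law for rotation, τ = Iα, gives α = τ/I = 14.36/0.7058 = 20.35 rad/s².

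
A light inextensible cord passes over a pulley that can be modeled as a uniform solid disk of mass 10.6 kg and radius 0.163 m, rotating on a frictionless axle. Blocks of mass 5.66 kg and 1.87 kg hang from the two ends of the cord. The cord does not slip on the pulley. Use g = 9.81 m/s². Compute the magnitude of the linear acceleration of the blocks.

I = ½MR² = (1/2)(10.6)(0.163)² = 0.1408 kg·m².
Heavier block: m₁g − T₁ = m₁a. Lighter block: T₂ − m₂g = m₂a.
Pulley: (T₁ − T₂)R = Iα = I(a/R), so T₁ − T₂ = (I/R²)a = (1/2)M_p a = 5.300·a.
Adding the three: (m₁ − m₂)g = (m₁ + m₂ + 5.300)a, so a = (5.66 − 1.87)(9.81)/(5.66 + 1.87 + 5.300) = 2.898 m/s².

a ≈ 2.90 m/s²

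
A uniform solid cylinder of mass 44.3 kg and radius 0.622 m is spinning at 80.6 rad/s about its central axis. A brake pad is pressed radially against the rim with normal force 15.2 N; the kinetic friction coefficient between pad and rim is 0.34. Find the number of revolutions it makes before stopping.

≈ 1380 revolutions

I = ½MR² = (1/2)(44.3)(0.622)² = 8.569 kg·m².
Friction force f = μN = (0.34)(15.2) = 5.168 N at the rim; torque magnitude τ = fR = 3.214 N·m, opposing ω.
|α| = τ/I = 3.214/8.569 = 0.3751 rad/s² (deceleration).
ω² = ω₀² − 2|α|θ with ω = 0 ⇒ θ = ω₀²/(2|α|) = 8659 rad = 1378 rev.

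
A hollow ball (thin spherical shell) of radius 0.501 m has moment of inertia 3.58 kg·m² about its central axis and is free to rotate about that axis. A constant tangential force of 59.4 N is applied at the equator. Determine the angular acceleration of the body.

α ≈ 8.31 rad/s²

τ = F R = (59.4)(0.501) = 29.76 N·m.
Newton's second law for rotation, τ = Iα, gives α = τ/I = 29.76/3.580 = 8.313 rad/s².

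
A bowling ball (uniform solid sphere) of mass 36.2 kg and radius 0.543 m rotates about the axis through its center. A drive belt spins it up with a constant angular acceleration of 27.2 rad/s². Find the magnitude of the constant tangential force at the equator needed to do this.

F ≈ 214 N

I = (2/5)MR² = (2/5)(36.2)(0.543)² = 4.269 kg·m².
The required torque is τ = Iα = (4.269)(27.20) = 116.1 N·m.
A tangential force at the equator gives τ = FR, so F = τ/R = 116.1/0.543 = 213.9 N.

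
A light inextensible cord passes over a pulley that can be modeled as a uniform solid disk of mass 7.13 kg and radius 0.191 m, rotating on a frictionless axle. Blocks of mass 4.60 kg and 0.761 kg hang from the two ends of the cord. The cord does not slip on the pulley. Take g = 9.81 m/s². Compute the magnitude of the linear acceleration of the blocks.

a ≈ 4.22 m/s²

I = ½MR² = (1/2)(7.13)(0.191)² = 0.1301 kg·m².
Heavier block: m₁g − T₁ = m₁a. Lighter block: T₂ − m₂g = m₂a.
Pulley: (T₁ − T₂)R = Iα = I(a/R), so T₁ − T₂ = (I/R²)a = (1/2)M_p a = 3.565·a.
Adding the three: (m₁ − m₂)g = (m₁ + m₂ + 3.565)a, so a = (4.60 − 0.761)(9.81)/(4.60 + 0.761 + 3.565) = 4.219 m/s².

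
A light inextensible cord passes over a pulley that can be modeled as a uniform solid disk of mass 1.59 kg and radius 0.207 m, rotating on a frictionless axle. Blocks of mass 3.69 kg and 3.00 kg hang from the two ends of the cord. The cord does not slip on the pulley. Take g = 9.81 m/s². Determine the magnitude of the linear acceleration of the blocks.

I = ½MR² = (1/2)(1.59)(0.207)² = 0.03406 kg·m².
Heavier block: m₁g − T₁ = m₁a. Lighter block: T₂ − m₂g = m₂a.
Pulley: (T₁ − T₂)R = Iα = I(a/R), so T₁ − T₂ = (I/R²)a = (1/2)M_p a = 0.7950·a.
Adding the three: (m₁ − m₂)g = (m₁ + m₂ + 0.7950)a, so a = (3.69 − 3.00)(9.81)/(3.69 + 3.00 + 0.7950) = 0.9043 m/s².

a ≈ 0.904 m/s²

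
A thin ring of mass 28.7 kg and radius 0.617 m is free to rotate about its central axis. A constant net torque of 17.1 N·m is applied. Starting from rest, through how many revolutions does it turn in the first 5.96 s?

I = MR² = (28.7)(0.617)² = 10.93 kg·m².
α = τ/I = 17.1/10.93 = 1.565 rad/s².
θ = ½αt² = ½(1.565)(5.96)² = 27.80 rad.
Revolutions = θ/(2π) = 4.424.

≈ 4.42 revolutions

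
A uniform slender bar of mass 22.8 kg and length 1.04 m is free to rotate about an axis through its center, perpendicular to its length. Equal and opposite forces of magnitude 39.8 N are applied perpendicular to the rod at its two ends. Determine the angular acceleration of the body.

I = (1/12)ML² = (1/12)(22.8)(1.04)² = 2.055 kg·m².
The couple gives τ = F·(L/2) + F·(L/2) = F L = (39.8)(1.04) = 41.39 N·m.
From τ = Iα: α = 41.39/2.055 = 20.14 rad/s².

α ≈ 20.1 rad/s²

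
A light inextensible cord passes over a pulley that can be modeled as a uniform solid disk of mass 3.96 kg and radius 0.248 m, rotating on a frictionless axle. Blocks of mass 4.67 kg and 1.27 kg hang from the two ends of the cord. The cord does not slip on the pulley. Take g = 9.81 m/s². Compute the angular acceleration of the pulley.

α ≈ 17.0 rad/s²

I = ½MR² = (1/2)(3.96)(0.248)² = 0.1218 kg·m².
Heavier block: m₁g − T₁ = m₁a. Lighter block: T₂ − m₂g = m₂a.
Pulley: (T₁ − T₂)R = Iα = I(a/R), so T₁ − T₂ = (I/R²)a = (1/2)M_p a = 1.980·a.
Adding the three: (m₁ − m₂)g = (m₁ + m₂ + 1.980)a, so a = (4.67 − 1.27)(9.81)/(4.67 + 1.27 + 1.980) = 4.211 m/s².
α = a/R = 4.211/0.248 = 16.98 rad/s².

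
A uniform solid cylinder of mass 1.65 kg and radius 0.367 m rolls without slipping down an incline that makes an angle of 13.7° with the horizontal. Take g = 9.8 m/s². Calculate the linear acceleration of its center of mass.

a ≈ 1.55 m/s²

Translation along the incline: Mg sinθ − f = Ma.
Rotation about the center: fR = Iα with I = ½MR². No-slip gives a = αR, so f = (I/R²)a = (1/2)M a.
Substituting: Mg sinθ = (1 + 0.5000)Ma, so a = g sinθ/(1 + 0.5000) = (9.8) sin 13.7° / 1.500 = 1.547 m/s².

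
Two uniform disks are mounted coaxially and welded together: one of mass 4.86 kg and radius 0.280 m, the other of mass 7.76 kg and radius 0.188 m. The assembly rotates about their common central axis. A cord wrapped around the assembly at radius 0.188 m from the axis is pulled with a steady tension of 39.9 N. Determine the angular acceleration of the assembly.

I = ½M₁R₁² + ½M₂R₂² = ½(4.86)(0.280)² + ½(7.76)(0.188)² = 0.3276 kg·m².
τ = F r = (39.9)(0.188) = 7.501 N·m.
α = τ/I = 7.501/0.3276 = 22.89 rad/s².

α ≈ 22.9 rad/s²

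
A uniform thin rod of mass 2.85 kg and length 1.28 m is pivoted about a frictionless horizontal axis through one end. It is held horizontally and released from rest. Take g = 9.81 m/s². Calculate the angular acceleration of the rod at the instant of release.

About the pivot, I = (1/3)ML² = (1/3)(2.85)(1.28)² = 1.556 kg·m².
The weight acts at the center, a distance L/2 = 0.6400 m from the pivot; τ = Mg(L/2) = 17.89 N·m.
α = τ/I = 17.89/1.556 = 11.50 rad/s².
(Equivalently α = (3g/(2L)) = 11.50 rad/s².)

α ≈ 11.5 rad/s²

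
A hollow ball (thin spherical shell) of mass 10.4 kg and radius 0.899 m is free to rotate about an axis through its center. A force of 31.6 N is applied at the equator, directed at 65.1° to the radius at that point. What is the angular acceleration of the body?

α ≈ 4.60 rad/s²

I = (2/3)MR² = (2/3)(10.4)(0.899)² = 5.604 kg·m².
Only the tangential component produces torque: τ = F R sinθ = (31.6)(0.899) sin 65.1° = 25.77 N·m.
Newton's second law for rotation, τ = Iα, gives α = τ/I = 25.77/5.604 = 4.598 rad/s².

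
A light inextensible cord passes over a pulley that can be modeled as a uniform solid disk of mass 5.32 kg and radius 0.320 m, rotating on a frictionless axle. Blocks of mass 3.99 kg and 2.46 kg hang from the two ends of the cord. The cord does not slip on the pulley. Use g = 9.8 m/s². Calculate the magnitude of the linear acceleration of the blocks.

a ≈ 1.65 m/s²

I = ½MR² = (1/2)(5.32)(0.320)² = 0.2724 kg·m².
Heavier block: m₁g − T₁ = m₁a. Lighter block: T₂ − m₂g = m₂a.
Pulley: (T₁ − T₂)R = Iα = I(a/R), so T₁ − T₂ = (I/R²)a = (1/2)M_p a = 2.660·a.
Adding the three: (m₁ − m₂)g = (m₁ + m₂ + 2.660)a, so a = (3.99 − 2.46)(9.8)/(3.99 + 2.46 + 2.660) = 1.646 m/s².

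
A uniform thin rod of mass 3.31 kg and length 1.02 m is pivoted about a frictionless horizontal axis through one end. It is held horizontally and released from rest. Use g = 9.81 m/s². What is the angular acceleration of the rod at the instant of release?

About the pivot, I = (1/3)ML² = (1/3)(3.31)(1.02)² = 1.148 kg·m².
The weight acts at the center, a distance L/2 = 0.5100 m from the pivot; τ = Mg(L/2) = 16.56 N·m.
α = τ/I = 16.56/1.148 = 14.43 rad/s².

α ≈ 14.4 rad/s²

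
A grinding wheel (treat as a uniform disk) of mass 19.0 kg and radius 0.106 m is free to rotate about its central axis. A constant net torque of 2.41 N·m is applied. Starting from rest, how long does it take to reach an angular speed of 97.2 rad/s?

t ≈ 4.31 s

I = ½MR² = (1/2)(19.0)(0.106)² = 0.1067 kg·m².
α = τ/I = 2.41/0.1067 = 22.58 rad/s².
ω = αt ⇒ t = ω/α = 97.2/22.58 = 4.305 s.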